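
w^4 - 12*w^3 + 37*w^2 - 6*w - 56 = (w - 7)*(w - 4)*(w - 2)*(w + 1)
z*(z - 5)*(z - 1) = z^3 - 6*z^2 + 5*z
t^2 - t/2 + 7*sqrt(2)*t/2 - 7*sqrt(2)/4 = (t - 1/2)*(t + 7*sqrt(2)/2)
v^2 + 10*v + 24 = (v + 4)*(v + 6)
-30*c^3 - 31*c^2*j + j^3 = (-6*c + j)*(c + j)*(5*c + j)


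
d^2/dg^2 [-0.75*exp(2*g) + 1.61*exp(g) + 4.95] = (1.61 - 3.0*exp(g))*exp(g)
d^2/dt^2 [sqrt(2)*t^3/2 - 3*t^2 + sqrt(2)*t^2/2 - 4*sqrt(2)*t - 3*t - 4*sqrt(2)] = 3*sqrt(2)*t - 6 + sqrt(2)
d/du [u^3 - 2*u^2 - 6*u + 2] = 3*u^2 - 4*u - 6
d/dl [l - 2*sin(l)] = 1 - 2*cos(l)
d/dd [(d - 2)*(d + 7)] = 2*d + 5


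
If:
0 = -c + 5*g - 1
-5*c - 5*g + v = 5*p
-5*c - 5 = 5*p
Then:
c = v + 4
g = v/5 + 1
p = -v - 5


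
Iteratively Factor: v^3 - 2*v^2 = (v - 2)*(v^2) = v*(v - 2)*(v)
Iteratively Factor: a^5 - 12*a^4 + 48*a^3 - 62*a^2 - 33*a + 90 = (a - 3)*(a^4 - 9*a^3 + 21*a^2 + a - 30) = (a - 3)^2*(a^3 - 6*a^2 + 3*a + 10) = (a - 3)^2*(a + 1)*(a^2 - 7*a + 10) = (a - 3)^2*(a - 2)*(a + 1)*(a - 5)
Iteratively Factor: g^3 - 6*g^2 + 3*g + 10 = (g - 5)*(g^2 - g - 2) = (g - 5)*(g + 1)*(g - 2)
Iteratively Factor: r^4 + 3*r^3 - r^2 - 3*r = (r)*(r^3 + 3*r^2 - r - 3) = r*(r + 3)*(r^2 - 1) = r*(r + 1)*(r + 3)*(r - 1)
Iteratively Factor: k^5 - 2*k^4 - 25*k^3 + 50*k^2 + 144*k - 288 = (k - 2)*(k^4 - 25*k^2 + 144) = (k - 2)*(k + 4)*(k^3 - 4*k^2 - 9*k + 36) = (k - 3)*(k - 2)*(k + 4)*(k^2 - k - 12) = (k - 3)*(k - 2)*(k + 3)*(k + 4)*(k - 4)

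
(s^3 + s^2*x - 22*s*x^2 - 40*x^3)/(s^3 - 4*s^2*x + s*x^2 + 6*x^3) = (s^3 + s^2*x - 22*s*x^2 - 40*x^3)/(s^3 - 4*s^2*x + s*x^2 + 6*x^3)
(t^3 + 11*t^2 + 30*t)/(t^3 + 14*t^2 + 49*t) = (t^2 + 11*t + 30)/(t^2 + 14*t + 49)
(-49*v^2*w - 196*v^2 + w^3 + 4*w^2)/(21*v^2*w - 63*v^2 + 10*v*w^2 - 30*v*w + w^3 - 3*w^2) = (-7*v*w - 28*v + w^2 + 4*w)/(3*v*w - 9*v + w^2 - 3*w)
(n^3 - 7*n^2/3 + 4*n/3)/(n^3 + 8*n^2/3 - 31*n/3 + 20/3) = n/(n + 5)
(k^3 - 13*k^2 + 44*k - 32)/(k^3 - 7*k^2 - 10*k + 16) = (k - 4)/(k + 2)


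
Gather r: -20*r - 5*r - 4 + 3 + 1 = -25*r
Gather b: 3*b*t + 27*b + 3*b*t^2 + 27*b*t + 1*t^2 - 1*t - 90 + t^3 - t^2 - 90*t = b*(3*t^2 + 30*t + 27) + t^3 - 91*t - 90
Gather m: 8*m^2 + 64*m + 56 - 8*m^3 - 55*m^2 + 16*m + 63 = -8*m^3 - 47*m^2 + 80*m + 119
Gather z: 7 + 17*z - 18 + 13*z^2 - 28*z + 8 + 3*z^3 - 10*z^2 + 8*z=3*z^3 + 3*z^2 - 3*z - 3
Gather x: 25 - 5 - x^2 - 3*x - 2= -x^2 - 3*x + 18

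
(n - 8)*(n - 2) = n^2 - 10*n + 16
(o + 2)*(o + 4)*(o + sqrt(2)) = o^3 + sqrt(2)*o^2 + 6*o^2 + 8*o + 6*sqrt(2)*o + 8*sqrt(2)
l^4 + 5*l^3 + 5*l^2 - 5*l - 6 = (l - 1)*(l + 1)*(l + 2)*(l + 3)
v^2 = v^2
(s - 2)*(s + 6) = s^2 + 4*s - 12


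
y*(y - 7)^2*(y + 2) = y^4 - 12*y^3 + 21*y^2 + 98*y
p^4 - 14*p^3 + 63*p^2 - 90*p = p*(p - 6)*(p - 5)*(p - 3)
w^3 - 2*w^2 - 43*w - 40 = (w - 8)*(w + 1)*(w + 5)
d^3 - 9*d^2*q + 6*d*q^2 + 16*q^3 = (d - 8*q)*(d - 2*q)*(d + q)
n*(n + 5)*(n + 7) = n^3 + 12*n^2 + 35*n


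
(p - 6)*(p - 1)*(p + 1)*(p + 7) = p^4 + p^3 - 43*p^2 - p + 42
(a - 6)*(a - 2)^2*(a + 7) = a^4 - 3*a^3 - 42*a^2 + 172*a - 168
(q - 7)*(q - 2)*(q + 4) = q^3 - 5*q^2 - 22*q + 56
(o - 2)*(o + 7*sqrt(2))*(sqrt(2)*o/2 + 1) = sqrt(2)*o^3/2 - sqrt(2)*o^2 + 8*o^2 - 16*o + 7*sqrt(2)*o - 14*sqrt(2)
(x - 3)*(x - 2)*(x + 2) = x^3 - 3*x^2 - 4*x + 12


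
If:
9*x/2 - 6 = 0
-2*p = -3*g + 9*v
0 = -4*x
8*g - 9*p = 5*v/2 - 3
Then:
No Solution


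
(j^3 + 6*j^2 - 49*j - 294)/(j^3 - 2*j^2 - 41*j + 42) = (j + 7)/(j - 1)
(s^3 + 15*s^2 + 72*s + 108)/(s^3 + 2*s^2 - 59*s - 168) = (s^2 + 12*s + 36)/(s^2 - s - 56)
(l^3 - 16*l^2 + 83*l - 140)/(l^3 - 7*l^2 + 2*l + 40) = (l - 7)/(l + 2)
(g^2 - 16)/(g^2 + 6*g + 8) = (g - 4)/(g + 2)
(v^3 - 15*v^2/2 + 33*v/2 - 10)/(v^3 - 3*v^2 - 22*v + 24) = (v^2 - 13*v/2 + 10)/(v^2 - 2*v - 24)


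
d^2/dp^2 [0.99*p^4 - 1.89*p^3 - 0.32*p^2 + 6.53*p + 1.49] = 11.88*p^2 - 11.34*p - 0.64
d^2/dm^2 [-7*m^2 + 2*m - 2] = -14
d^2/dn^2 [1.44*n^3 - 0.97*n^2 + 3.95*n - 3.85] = 8.64*n - 1.94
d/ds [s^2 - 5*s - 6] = 2*s - 5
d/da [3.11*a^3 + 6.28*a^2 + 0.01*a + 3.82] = 9.33*a^2 + 12.56*a + 0.01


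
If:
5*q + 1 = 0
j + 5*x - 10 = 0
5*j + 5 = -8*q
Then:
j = -17/25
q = -1/5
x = 267/125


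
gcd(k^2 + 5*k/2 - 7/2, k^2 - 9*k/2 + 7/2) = k - 1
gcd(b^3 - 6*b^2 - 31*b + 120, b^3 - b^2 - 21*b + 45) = b^2 + 2*b - 15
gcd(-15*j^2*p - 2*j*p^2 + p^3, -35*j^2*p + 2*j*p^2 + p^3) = -5*j*p + p^2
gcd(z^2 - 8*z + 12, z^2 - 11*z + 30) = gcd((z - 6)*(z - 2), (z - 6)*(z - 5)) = z - 6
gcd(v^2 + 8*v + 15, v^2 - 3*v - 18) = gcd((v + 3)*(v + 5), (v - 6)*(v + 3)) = v + 3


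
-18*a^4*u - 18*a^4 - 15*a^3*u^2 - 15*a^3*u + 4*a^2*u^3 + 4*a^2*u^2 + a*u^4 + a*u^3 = (-3*a + u)*(a + u)*(6*a + u)*(a*u + a)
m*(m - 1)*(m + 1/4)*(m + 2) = m^4 + 5*m^3/4 - 7*m^2/4 - m/2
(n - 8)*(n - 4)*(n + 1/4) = n^3 - 47*n^2/4 + 29*n + 8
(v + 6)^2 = v^2 + 12*v + 36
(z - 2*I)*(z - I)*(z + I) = z^3 - 2*I*z^2 + z - 2*I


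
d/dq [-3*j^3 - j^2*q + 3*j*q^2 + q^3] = -j^2 + 6*j*q + 3*q^2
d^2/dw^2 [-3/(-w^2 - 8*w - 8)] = 6*(-w^2 - 8*w + 4*(w + 4)^2 - 8)/(w^2 + 8*w + 8)^3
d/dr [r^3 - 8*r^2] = r*(3*r - 16)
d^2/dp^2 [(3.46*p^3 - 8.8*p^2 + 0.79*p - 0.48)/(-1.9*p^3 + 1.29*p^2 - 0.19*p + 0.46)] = (46.5750800000001*p^6 - 9.61703999999986*p^5 - 22.93794*p^4 + 94.964498*p^3 - 31.970328*p^2 + 0.231132000000001*p + 3.05106)/(6.859*p^9 - 13.9707*p^8 + 11.54307*p^7 - 9.922629*p^6 + 7.919067*p^5 - 3.432525*p^4 + 1.889455*p^3 - 0.86871*p^2 + 0.120612*p - 0.097336)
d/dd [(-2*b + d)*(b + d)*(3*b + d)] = -5*b^2 + 4*b*d + 3*d^2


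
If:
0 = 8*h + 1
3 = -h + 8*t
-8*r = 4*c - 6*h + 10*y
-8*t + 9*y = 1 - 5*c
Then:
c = 31/40 - 9*y/5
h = -1/8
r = -7*y/20 - 77/160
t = 23/64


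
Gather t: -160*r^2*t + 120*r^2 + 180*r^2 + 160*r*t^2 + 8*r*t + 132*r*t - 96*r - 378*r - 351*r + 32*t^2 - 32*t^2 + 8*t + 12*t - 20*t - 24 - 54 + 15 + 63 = 300*r^2 + 160*r*t^2 - 825*r + t*(-160*r^2 + 140*r)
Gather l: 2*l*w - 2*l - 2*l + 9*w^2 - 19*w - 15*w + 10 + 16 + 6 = l*(2*w - 4) + 9*w^2 - 34*w + 32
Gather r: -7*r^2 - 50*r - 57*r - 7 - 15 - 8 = -7*r^2 - 107*r - 30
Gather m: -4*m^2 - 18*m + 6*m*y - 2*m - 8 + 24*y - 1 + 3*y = -4*m^2 + m*(6*y - 20) + 27*y - 9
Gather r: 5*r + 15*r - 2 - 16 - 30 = 20*r - 48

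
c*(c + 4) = c^2 + 4*c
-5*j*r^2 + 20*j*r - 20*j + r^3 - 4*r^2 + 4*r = (-5*j + r)*(r - 2)^2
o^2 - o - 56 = (o - 8)*(o + 7)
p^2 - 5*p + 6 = (p - 3)*(p - 2)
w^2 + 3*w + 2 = (w + 1)*(w + 2)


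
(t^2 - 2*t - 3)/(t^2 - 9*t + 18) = (t + 1)/(t - 6)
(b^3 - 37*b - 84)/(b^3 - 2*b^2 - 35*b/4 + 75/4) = 4*(b^2 - 3*b - 28)/(4*b^2 - 20*b + 25)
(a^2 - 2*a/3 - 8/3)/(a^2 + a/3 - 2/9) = 3*(3*a^2 - 2*a - 8)/(9*a^2 + 3*a - 2)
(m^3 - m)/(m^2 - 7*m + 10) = (m^3 - m)/(m^2 - 7*m + 10)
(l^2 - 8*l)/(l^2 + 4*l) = (l - 8)/(l + 4)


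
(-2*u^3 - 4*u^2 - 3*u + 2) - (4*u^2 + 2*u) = -2*u^3 - 8*u^2 - 5*u + 2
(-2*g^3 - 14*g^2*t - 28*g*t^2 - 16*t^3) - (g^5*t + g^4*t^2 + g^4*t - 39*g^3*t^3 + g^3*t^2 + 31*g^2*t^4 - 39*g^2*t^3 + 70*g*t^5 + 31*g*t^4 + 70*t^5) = -g^5*t - g^4*t^2 - g^4*t + 39*g^3*t^3 - g^3*t^2 - 2*g^3 - 31*g^2*t^4 + 39*g^2*t^3 - 14*g^2*t - 70*g*t^5 - 31*g*t^4 - 28*g*t^2 - 70*t^5 - 16*t^3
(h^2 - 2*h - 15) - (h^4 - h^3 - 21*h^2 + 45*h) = -h^4 + h^3 + 22*h^2 - 47*h - 15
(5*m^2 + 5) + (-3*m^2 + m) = 2*m^2 + m + 5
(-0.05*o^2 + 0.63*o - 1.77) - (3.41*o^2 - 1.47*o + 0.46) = -3.46*o^2 + 2.1*o - 2.23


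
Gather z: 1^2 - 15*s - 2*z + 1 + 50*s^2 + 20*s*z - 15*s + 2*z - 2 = 50*s^2 + 20*s*z - 30*s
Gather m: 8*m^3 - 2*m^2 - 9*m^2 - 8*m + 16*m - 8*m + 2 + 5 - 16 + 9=8*m^3 - 11*m^2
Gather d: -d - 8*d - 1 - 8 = -9*d - 9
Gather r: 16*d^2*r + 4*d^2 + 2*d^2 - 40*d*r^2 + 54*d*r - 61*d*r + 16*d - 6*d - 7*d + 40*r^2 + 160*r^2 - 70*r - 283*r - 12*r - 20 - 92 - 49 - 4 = 6*d^2 + 3*d + r^2*(200 - 40*d) + r*(16*d^2 - 7*d - 365) - 165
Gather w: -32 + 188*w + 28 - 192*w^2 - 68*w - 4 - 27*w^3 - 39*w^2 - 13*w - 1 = -27*w^3 - 231*w^2 + 107*w - 9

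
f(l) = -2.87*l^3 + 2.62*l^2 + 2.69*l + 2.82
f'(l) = -8.61*l^2 + 5.24*l + 2.69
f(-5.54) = 556.32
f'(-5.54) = -290.59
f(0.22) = 3.51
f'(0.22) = 3.43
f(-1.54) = 15.37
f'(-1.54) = -25.80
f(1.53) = 2.79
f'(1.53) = -9.45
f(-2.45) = 54.16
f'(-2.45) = -61.83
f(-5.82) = 641.69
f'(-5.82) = -319.45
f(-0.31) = 2.32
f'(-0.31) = 0.24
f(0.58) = 4.70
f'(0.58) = 2.83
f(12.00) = -4546.98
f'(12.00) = -1174.27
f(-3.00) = 95.82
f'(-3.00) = -90.52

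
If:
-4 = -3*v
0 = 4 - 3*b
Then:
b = 4/3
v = 4/3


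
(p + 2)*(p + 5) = p^2 + 7*p + 10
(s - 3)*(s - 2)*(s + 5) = s^3 - 19*s + 30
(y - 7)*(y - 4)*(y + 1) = y^3 - 10*y^2 + 17*y + 28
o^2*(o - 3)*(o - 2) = o^4 - 5*o^3 + 6*o^2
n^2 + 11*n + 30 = (n + 5)*(n + 6)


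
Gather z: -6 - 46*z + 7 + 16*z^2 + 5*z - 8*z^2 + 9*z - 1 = 8*z^2 - 32*z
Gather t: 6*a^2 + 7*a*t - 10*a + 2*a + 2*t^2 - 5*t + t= 6*a^2 - 8*a + 2*t^2 + t*(7*a - 4)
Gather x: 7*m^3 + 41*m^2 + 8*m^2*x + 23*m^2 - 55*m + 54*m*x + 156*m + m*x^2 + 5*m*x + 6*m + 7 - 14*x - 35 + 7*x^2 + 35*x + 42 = 7*m^3 + 64*m^2 + 107*m + x^2*(m + 7) + x*(8*m^2 + 59*m + 21) + 14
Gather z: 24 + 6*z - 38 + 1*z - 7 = 7*z - 21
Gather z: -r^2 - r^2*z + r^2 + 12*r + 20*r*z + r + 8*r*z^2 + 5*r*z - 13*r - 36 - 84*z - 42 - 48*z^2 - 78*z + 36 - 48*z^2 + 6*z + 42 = z^2*(8*r - 96) + z*(-r^2 + 25*r - 156)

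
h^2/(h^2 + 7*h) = h/(h + 7)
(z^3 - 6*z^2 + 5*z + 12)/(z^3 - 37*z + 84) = (z + 1)/(z + 7)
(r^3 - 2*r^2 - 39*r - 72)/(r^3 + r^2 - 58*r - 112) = (r^2 + 6*r + 9)/(r^2 + 9*r + 14)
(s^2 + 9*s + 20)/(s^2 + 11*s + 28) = (s + 5)/(s + 7)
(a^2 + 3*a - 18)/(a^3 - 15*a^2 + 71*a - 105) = (a + 6)/(a^2 - 12*a + 35)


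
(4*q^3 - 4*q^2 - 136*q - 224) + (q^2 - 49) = 4*q^3 - 3*q^2 - 136*q - 273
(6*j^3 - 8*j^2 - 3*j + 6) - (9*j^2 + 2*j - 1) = 6*j^3 - 17*j^2 - 5*j + 7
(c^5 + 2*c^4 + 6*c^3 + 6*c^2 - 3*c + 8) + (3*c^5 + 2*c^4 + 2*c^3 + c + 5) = 4*c^5 + 4*c^4 + 8*c^3 + 6*c^2 - 2*c + 13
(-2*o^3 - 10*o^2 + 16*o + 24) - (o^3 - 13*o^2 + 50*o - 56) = -3*o^3 + 3*o^2 - 34*o + 80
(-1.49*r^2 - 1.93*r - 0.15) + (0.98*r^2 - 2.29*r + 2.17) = -0.51*r^2 - 4.22*r + 2.02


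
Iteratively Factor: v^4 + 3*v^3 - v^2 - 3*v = (v)*(v^3 + 3*v^2 - v - 3) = v*(v - 1)*(v^2 + 4*v + 3) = v*(v - 1)*(v + 1)*(v + 3)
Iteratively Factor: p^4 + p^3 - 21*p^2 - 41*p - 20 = (p + 1)*(p^3 - 21*p - 20) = (p - 5)*(p + 1)*(p^2 + 5*p + 4) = (p - 5)*(p + 1)*(p + 4)*(p + 1)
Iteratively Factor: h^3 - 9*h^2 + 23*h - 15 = (h - 1)*(h^2 - 8*h + 15) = (h - 5)*(h - 1)*(h - 3)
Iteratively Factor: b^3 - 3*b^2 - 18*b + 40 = (b - 5)*(b^2 + 2*b - 8) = (b - 5)*(b + 4)*(b - 2)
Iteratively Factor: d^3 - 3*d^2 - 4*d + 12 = (d - 3)*(d^2 - 4) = (d - 3)*(d + 2)*(d - 2)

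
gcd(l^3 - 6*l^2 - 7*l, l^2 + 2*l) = l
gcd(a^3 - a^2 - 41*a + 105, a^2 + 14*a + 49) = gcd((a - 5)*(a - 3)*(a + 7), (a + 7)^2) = a + 7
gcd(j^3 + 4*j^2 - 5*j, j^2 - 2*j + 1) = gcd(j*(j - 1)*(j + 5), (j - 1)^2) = j - 1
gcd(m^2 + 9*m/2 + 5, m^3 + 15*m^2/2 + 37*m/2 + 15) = m^2 + 9*m/2 + 5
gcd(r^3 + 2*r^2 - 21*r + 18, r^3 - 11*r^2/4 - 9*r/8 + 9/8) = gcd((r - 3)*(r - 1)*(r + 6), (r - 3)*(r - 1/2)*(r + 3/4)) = r - 3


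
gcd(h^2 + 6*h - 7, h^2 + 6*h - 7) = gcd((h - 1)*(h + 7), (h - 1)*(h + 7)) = h^2 + 6*h - 7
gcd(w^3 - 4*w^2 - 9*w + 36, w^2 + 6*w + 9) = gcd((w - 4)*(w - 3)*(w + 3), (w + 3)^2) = w + 3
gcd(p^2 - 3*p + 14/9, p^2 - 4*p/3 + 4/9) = p - 2/3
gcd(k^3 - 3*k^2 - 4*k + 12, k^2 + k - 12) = k - 3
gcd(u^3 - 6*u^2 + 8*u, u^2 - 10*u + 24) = u - 4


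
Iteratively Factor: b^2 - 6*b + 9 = (b - 3)*(b - 3)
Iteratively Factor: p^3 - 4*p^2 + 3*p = (p)*(p^2 - 4*p + 3) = p*(p - 3)*(p - 1)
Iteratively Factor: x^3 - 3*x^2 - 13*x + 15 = (x - 1)*(x^2 - 2*x - 15) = (x - 1)*(x + 3)*(x - 5)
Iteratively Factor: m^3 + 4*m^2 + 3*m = (m + 3)*(m^2 + m) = m*(m + 3)*(m + 1)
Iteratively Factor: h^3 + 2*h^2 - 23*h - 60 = (h - 5)*(h^2 + 7*h + 12) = (h - 5)*(h + 3)*(h + 4)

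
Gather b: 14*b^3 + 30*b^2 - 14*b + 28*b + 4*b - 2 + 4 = 14*b^3 + 30*b^2 + 18*b + 2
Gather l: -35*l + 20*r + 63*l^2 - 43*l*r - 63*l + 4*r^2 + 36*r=63*l^2 + l*(-43*r - 98) + 4*r^2 + 56*r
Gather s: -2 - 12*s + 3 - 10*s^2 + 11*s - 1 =-10*s^2 - s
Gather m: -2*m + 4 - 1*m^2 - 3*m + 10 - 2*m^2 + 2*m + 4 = -3*m^2 - 3*m + 18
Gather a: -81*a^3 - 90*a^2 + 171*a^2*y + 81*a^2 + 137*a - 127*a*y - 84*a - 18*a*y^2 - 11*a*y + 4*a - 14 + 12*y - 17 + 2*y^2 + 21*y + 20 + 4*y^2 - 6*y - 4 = -81*a^3 + a^2*(171*y - 9) + a*(-18*y^2 - 138*y + 57) + 6*y^2 + 27*y - 15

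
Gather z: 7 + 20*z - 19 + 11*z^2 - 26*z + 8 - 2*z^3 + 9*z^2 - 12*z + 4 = -2*z^3 + 20*z^2 - 18*z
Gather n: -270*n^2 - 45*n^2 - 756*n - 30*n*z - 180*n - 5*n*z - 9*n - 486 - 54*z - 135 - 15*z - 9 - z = -315*n^2 + n*(-35*z - 945) - 70*z - 630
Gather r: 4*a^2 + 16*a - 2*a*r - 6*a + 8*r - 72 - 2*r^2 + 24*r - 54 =4*a^2 + 10*a - 2*r^2 + r*(32 - 2*a) - 126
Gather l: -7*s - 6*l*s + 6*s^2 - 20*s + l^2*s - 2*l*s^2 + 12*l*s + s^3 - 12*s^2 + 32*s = l^2*s + l*(-2*s^2 + 6*s) + s^3 - 6*s^2 + 5*s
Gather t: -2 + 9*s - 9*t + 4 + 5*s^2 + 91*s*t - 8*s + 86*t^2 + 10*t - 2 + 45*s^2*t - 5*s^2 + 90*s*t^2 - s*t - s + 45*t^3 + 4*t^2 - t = 45*t^3 + t^2*(90*s + 90) + t*(45*s^2 + 90*s)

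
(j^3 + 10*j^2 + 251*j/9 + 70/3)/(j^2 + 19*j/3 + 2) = (9*j^2 + 36*j + 35)/(3*(3*j + 1))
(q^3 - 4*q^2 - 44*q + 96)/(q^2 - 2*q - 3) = (-q^3 + 4*q^2 + 44*q - 96)/(-q^2 + 2*q + 3)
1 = 1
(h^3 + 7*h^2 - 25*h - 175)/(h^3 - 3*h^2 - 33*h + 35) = (h^2 + 2*h - 35)/(h^2 - 8*h + 7)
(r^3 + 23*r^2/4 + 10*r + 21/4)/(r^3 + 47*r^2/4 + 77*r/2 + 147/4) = (r + 1)/(r + 7)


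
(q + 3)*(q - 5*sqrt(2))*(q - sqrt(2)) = q^3 - 6*sqrt(2)*q^2 + 3*q^2 - 18*sqrt(2)*q + 10*q + 30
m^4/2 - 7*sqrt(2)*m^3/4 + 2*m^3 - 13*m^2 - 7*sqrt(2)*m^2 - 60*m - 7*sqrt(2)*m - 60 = (m/2 + 1)*(m + 2)*(m - 6*sqrt(2))*(m + 5*sqrt(2)/2)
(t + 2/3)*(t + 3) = t^2 + 11*t/3 + 2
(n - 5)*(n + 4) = n^2 - n - 20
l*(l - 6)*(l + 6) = l^3 - 36*l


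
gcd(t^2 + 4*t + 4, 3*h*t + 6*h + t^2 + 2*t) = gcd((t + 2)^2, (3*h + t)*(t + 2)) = t + 2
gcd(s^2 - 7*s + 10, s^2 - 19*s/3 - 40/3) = 1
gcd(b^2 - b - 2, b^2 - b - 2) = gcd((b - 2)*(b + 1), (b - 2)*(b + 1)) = b^2 - b - 2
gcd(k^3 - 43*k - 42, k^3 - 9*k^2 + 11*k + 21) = k^2 - 6*k - 7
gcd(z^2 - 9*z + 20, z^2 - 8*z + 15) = z - 5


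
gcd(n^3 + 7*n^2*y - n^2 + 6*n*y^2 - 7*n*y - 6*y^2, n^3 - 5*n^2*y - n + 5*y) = n - 1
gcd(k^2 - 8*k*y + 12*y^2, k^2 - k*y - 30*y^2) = -k + 6*y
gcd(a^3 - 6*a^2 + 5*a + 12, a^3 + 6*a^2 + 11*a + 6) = a + 1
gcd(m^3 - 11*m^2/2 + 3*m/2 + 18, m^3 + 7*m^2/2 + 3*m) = m + 3/2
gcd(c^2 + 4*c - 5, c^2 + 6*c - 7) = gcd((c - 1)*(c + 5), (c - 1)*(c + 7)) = c - 1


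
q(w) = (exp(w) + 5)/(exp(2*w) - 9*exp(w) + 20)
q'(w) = (exp(w) + 5)*(-2*exp(2*w) + 9*exp(w))/(exp(2*w) - 9*exp(w) + 20)^2 + exp(w)/(exp(2*w) - 9*exp(w) + 20)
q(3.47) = 0.05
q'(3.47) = -0.07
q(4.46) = 0.01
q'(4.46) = -0.02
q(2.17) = 0.77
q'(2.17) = -2.72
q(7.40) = 0.00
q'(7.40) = -0.00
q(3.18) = 0.08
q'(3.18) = -0.12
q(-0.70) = 0.35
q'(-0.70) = 0.12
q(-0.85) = 0.33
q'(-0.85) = 0.10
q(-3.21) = 0.26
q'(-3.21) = 0.01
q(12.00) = 0.00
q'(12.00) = 0.00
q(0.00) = 0.50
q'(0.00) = 0.38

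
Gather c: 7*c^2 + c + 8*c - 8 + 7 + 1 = 7*c^2 + 9*c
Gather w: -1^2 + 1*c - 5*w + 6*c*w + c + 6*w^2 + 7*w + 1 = 2*c + 6*w^2 + w*(6*c + 2)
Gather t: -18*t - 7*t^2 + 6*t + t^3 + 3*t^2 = t^3 - 4*t^2 - 12*t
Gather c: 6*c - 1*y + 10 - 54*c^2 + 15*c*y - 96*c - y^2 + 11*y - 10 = -54*c^2 + c*(15*y - 90) - y^2 + 10*y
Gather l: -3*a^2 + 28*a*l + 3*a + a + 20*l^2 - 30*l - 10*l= -3*a^2 + 4*a + 20*l^2 + l*(28*a - 40)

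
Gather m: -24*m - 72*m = -96*m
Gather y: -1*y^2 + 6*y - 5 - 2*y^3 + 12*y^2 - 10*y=-2*y^3 + 11*y^2 - 4*y - 5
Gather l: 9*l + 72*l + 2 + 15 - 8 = 81*l + 9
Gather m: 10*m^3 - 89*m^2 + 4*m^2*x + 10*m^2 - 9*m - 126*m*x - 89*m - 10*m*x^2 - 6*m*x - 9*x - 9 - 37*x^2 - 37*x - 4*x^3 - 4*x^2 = 10*m^3 + m^2*(4*x - 79) + m*(-10*x^2 - 132*x - 98) - 4*x^3 - 41*x^2 - 46*x - 9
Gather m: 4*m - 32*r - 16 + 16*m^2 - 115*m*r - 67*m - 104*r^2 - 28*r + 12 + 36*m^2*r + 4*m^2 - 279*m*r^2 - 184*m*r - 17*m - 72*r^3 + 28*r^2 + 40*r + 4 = m^2*(36*r + 20) + m*(-279*r^2 - 299*r - 80) - 72*r^3 - 76*r^2 - 20*r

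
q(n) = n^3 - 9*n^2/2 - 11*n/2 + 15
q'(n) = 3*n^2 - 9*n - 11/2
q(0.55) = 10.78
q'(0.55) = -9.54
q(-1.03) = 14.80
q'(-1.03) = 6.95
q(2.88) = -14.28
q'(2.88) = -6.54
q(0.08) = 14.53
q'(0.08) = -6.20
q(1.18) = 3.89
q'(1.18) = -11.94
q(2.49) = -11.16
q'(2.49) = -9.31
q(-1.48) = 10.04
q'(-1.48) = 14.39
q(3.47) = -16.49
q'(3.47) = -0.61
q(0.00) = 15.00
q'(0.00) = -5.50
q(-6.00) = -330.00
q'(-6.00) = 156.50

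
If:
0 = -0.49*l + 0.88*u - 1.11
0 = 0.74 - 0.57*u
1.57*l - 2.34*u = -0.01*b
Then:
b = 293.39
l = 0.07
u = 1.30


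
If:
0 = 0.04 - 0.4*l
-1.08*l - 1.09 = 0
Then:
No Solution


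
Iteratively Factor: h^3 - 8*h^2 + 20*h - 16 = (h - 2)*(h^2 - 6*h + 8) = (h - 2)^2*(h - 4)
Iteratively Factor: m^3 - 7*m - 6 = (m - 3)*(m^2 + 3*m + 2) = (m - 3)*(m + 1)*(m + 2)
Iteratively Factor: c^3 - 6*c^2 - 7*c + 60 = (c - 5)*(c^2 - c - 12) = (c - 5)*(c + 3)*(c - 4)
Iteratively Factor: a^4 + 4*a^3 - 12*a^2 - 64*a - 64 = (a + 2)*(a^3 + 2*a^2 - 16*a - 32) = (a + 2)*(a + 4)*(a^2 - 2*a - 8) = (a - 4)*(a + 2)*(a + 4)*(a + 2)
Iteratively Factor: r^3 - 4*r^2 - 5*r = (r)*(r^2 - 4*r - 5) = r*(r - 5)*(r + 1)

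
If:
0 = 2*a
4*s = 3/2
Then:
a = 0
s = 3/8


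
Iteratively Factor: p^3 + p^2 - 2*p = (p - 1)*(p^2 + 2*p) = p*(p - 1)*(p + 2)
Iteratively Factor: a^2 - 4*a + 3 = (a - 1)*(a - 3)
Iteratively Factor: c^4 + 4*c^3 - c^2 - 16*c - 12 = (c + 3)*(c^3 + c^2 - 4*c - 4) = (c + 2)*(c + 3)*(c^2 - c - 2) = (c + 1)*(c + 2)*(c + 3)*(c - 2)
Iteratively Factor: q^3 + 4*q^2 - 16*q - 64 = (q - 4)*(q^2 + 8*q + 16) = (q - 4)*(q + 4)*(q + 4)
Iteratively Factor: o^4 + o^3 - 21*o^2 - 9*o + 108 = (o + 4)*(o^3 - 3*o^2 - 9*o + 27) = (o + 3)*(o + 4)*(o^2 - 6*o + 9) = (o - 3)*(o + 3)*(o + 4)*(o - 3)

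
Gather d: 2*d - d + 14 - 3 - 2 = d + 9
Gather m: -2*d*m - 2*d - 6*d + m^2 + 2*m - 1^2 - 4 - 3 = -8*d + m^2 + m*(2 - 2*d) - 8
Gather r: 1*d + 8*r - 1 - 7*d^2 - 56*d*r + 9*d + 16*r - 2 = -7*d^2 + 10*d + r*(24 - 56*d) - 3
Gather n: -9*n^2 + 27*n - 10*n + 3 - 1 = -9*n^2 + 17*n + 2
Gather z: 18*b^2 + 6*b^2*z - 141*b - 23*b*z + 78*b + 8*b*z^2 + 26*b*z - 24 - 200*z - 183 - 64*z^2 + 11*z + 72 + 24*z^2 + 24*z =18*b^2 - 63*b + z^2*(8*b - 40) + z*(6*b^2 + 3*b - 165) - 135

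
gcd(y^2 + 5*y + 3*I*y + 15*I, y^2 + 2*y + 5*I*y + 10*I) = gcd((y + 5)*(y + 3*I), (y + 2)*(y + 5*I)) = 1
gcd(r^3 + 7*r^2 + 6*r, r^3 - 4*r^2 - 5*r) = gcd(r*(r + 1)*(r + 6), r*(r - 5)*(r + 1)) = r^2 + r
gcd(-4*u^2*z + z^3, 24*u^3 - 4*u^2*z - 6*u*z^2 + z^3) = -4*u^2 + z^2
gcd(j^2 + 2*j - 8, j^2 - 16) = j + 4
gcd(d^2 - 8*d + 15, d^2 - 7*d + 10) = d - 5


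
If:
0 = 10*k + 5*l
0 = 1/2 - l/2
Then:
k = -1/2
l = 1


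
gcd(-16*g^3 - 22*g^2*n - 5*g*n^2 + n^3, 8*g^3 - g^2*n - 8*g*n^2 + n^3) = 8*g^2 + 7*g*n - n^2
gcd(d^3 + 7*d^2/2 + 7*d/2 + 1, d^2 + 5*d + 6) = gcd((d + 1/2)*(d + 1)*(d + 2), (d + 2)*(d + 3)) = d + 2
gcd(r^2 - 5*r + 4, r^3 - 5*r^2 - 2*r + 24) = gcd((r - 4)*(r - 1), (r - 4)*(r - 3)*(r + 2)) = r - 4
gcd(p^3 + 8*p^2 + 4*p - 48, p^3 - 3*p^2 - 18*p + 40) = p^2 + 2*p - 8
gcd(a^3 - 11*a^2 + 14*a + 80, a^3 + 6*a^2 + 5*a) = 1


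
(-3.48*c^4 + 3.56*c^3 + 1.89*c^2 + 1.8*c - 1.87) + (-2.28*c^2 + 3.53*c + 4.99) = -3.48*c^4 + 3.56*c^3 - 0.39*c^2 + 5.33*c + 3.12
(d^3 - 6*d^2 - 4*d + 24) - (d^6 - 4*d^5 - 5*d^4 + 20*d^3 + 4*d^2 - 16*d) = -d^6 + 4*d^5 + 5*d^4 - 19*d^3 - 10*d^2 + 12*d + 24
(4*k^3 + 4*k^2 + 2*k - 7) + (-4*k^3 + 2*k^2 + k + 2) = 6*k^2 + 3*k - 5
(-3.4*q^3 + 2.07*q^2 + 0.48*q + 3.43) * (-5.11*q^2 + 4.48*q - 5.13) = 17.374*q^5 - 25.8097*q^4 + 24.2628*q^3 - 25.996*q^2 + 12.904*q - 17.5959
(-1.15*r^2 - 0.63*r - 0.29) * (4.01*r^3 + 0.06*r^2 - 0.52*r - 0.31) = -4.6115*r^5 - 2.5953*r^4 - 0.6027*r^3 + 0.6667*r^2 + 0.3461*r + 0.0899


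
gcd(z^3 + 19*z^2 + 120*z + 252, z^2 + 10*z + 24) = z + 6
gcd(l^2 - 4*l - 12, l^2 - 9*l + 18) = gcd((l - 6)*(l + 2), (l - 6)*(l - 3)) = l - 6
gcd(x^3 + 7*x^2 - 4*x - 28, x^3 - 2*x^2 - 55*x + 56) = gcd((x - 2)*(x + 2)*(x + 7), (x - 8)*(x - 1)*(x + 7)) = x + 7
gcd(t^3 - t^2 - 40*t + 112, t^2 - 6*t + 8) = t - 4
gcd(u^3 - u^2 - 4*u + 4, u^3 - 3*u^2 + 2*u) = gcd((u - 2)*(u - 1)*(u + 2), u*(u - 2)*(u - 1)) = u^2 - 3*u + 2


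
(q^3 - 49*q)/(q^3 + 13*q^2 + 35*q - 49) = q*(q - 7)/(q^2 + 6*q - 7)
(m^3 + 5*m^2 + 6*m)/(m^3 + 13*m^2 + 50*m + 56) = m*(m + 3)/(m^2 + 11*m + 28)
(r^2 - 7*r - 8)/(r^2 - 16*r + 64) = (r + 1)/(r - 8)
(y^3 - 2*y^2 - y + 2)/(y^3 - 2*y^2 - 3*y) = (y^2 - 3*y + 2)/(y*(y - 3))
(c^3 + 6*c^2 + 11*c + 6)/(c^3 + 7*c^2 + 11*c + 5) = (c^2 + 5*c + 6)/(c^2 + 6*c + 5)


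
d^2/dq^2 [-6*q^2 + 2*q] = -12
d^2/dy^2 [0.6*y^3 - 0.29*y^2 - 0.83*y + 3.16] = 3.6*y - 0.58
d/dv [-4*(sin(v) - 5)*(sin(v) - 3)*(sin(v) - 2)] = 4*(-3*sin(v)^2 + 20*sin(v) - 31)*cos(v)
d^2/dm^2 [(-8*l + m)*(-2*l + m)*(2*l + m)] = -16*l + 6*m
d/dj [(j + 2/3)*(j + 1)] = 2*j + 5/3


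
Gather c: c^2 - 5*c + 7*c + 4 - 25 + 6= c^2 + 2*c - 15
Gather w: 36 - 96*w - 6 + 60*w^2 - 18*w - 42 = 60*w^2 - 114*w - 12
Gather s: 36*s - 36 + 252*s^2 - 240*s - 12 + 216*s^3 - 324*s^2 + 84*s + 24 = 216*s^3 - 72*s^2 - 120*s - 24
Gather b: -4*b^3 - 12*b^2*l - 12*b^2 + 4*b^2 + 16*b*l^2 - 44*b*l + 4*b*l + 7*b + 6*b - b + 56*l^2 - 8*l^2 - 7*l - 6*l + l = -4*b^3 + b^2*(-12*l - 8) + b*(16*l^2 - 40*l + 12) + 48*l^2 - 12*l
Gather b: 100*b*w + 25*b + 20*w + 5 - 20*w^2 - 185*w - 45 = b*(100*w + 25) - 20*w^2 - 165*w - 40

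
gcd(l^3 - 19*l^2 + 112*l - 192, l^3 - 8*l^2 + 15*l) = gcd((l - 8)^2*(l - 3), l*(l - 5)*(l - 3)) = l - 3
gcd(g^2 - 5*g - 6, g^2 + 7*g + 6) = g + 1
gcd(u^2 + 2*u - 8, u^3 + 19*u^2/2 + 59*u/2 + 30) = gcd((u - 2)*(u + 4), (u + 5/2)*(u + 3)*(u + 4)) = u + 4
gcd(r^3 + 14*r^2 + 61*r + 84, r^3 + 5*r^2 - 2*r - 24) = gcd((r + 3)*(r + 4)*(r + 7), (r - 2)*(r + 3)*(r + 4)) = r^2 + 7*r + 12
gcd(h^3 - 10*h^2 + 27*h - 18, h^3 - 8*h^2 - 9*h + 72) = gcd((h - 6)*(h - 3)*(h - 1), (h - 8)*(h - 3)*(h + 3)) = h - 3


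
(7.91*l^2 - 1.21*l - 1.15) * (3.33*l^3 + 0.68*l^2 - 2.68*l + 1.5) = 26.3403*l^5 + 1.3495*l^4 - 25.8511*l^3 + 14.3258*l^2 + 1.267*l - 1.725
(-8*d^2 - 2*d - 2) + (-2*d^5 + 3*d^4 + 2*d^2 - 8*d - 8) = -2*d^5 + 3*d^4 - 6*d^2 - 10*d - 10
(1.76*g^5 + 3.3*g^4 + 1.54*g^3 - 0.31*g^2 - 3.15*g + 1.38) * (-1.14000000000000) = -2.0064*g^5 - 3.762*g^4 - 1.7556*g^3 + 0.3534*g^2 + 3.591*g - 1.5732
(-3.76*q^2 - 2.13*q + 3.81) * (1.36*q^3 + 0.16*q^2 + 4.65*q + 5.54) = -5.1136*q^5 - 3.4984*q^4 - 12.6432*q^3 - 30.1253*q^2 + 5.9163*q + 21.1074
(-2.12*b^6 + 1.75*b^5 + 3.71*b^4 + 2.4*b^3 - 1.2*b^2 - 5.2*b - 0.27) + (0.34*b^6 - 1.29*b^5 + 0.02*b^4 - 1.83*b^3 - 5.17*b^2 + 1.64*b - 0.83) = -1.78*b^6 + 0.46*b^5 + 3.73*b^4 + 0.57*b^3 - 6.37*b^2 - 3.56*b - 1.1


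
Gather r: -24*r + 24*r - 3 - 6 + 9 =0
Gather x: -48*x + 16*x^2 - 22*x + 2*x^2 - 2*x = 18*x^2 - 72*x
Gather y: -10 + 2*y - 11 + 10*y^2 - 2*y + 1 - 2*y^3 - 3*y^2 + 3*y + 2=-2*y^3 + 7*y^2 + 3*y - 18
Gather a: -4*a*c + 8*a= a*(8 - 4*c)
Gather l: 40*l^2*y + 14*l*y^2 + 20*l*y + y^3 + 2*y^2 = 40*l^2*y + l*(14*y^2 + 20*y) + y^3 + 2*y^2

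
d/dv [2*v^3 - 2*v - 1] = 6*v^2 - 2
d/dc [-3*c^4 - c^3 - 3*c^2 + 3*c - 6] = -12*c^3 - 3*c^2 - 6*c + 3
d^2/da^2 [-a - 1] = 0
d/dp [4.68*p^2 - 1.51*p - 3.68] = 9.36*p - 1.51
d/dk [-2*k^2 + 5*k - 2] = 5 - 4*k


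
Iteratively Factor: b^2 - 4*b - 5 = (b - 5)*(b + 1)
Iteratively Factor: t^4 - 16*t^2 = (t + 4)*(t^3 - 4*t^2) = (t - 4)*(t + 4)*(t^2) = t*(t - 4)*(t + 4)*(t)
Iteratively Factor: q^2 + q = (q + 1)*(q)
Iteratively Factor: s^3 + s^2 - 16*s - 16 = (s + 4)*(s^2 - 3*s - 4) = (s - 4)*(s + 4)*(s + 1)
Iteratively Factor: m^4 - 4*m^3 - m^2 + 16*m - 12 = (m + 2)*(m^3 - 6*m^2 + 11*m - 6) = (m - 2)*(m + 2)*(m^2 - 4*m + 3) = (m - 2)*(m - 1)*(m + 2)*(m - 3)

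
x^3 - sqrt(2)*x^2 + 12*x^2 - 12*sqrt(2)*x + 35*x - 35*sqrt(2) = (x + 5)*(x + 7)*(x - sqrt(2))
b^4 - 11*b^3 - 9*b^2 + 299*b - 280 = (b - 8)*(b - 7)*(b - 1)*(b + 5)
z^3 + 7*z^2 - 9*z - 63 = (z - 3)*(z + 3)*(z + 7)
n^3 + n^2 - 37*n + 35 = (n - 5)*(n - 1)*(n + 7)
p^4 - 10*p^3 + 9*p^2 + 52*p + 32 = (p - 8)*(p - 4)*(p + 1)^2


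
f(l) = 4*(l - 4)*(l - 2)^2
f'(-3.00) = 380.00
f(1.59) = -1.62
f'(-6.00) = 896.00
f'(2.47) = -4.87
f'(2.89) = -4.73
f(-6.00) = -2560.00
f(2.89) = -3.52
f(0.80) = -18.43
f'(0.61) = 45.43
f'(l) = 4*(l - 4)*(2*l - 4) + 4*(l - 2)^2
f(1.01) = -11.72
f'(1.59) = 8.58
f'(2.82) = -5.05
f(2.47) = -1.35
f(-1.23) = -218.26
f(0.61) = -26.20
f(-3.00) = -700.00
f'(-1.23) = 176.87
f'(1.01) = 27.60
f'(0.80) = 36.48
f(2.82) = -3.17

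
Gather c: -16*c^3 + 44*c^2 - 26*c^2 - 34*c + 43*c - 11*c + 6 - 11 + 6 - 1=-16*c^3 + 18*c^2 - 2*c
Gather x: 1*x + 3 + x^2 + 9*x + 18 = x^2 + 10*x + 21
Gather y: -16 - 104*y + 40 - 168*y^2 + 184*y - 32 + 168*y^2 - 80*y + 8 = 0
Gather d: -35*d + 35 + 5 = 40 - 35*d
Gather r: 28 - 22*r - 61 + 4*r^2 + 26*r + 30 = 4*r^2 + 4*r - 3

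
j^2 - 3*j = j*(j - 3)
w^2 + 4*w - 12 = (w - 2)*(w + 6)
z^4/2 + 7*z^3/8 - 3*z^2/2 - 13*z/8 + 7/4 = (z/2 + 1)*(z - 1)^2*(z + 7/4)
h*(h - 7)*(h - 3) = h^3 - 10*h^2 + 21*h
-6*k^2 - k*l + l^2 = (-3*k + l)*(2*k + l)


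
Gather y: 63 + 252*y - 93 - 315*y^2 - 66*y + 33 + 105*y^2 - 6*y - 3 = -210*y^2 + 180*y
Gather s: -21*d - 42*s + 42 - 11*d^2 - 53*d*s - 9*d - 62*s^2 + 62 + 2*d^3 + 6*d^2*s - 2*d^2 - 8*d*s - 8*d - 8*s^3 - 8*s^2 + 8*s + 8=2*d^3 - 13*d^2 - 38*d - 8*s^3 - 70*s^2 + s*(6*d^2 - 61*d - 34) + 112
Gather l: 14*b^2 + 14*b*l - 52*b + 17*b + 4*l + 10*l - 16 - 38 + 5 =14*b^2 - 35*b + l*(14*b + 14) - 49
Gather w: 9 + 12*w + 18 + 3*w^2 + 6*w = 3*w^2 + 18*w + 27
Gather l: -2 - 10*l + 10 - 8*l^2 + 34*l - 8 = -8*l^2 + 24*l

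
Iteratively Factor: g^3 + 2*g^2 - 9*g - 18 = (g - 3)*(g^2 + 5*g + 6) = (g - 3)*(g + 2)*(g + 3)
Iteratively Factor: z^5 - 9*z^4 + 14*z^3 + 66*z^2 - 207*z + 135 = (z + 3)*(z^4 - 12*z^3 + 50*z^2 - 84*z + 45) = (z - 3)*(z + 3)*(z^3 - 9*z^2 + 23*z - 15) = (z - 3)*(z - 1)*(z + 3)*(z^2 - 8*z + 15) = (z - 5)*(z - 3)*(z - 1)*(z + 3)*(z - 3)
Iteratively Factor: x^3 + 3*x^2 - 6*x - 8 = (x - 2)*(x^2 + 5*x + 4) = (x - 2)*(x + 1)*(x + 4)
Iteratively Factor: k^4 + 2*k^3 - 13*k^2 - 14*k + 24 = (k - 3)*(k^3 + 5*k^2 + 2*k - 8) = (k - 3)*(k + 4)*(k^2 + k - 2) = (k - 3)*(k + 2)*(k + 4)*(k - 1)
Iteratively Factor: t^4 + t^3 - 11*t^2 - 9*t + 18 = (t + 3)*(t^3 - 2*t^2 - 5*t + 6) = (t + 2)*(t + 3)*(t^2 - 4*t + 3) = (t - 3)*(t + 2)*(t + 3)*(t - 1)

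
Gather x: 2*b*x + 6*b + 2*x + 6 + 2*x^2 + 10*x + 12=6*b + 2*x^2 + x*(2*b + 12) + 18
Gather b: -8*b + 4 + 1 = 5 - 8*b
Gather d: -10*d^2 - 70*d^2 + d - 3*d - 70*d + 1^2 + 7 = -80*d^2 - 72*d + 8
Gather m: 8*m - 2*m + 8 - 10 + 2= 6*m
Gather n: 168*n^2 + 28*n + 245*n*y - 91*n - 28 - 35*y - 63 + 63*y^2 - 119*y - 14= 168*n^2 + n*(245*y - 63) + 63*y^2 - 154*y - 105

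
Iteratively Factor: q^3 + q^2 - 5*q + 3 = (q - 1)*(q^2 + 2*q - 3) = (q - 1)*(q + 3)*(q - 1)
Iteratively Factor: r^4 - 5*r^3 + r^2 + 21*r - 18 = (r - 3)*(r^3 - 2*r^2 - 5*r + 6) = (r - 3)*(r - 1)*(r^2 - r - 6) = (r - 3)*(r - 1)*(r + 2)*(r - 3)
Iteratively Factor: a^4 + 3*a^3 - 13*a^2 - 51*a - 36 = (a + 3)*(a^3 - 13*a - 12) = (a + 1)*(a + 3)*(a^2 - a - 12) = (a + 1)*(a + 3)^2*(a - 4)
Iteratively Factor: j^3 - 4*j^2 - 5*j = (j + 1)*(j^2 - 5*j) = j*(j + 1)*(j - 5)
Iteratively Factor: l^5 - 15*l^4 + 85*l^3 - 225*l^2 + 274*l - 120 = (l - 4)*(l^4 - 11*l^3 + 41*l^2 - 61*l + 30) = (l - 4)*(l - 3)*(l^3 - 8*l^2 + 17*l - 10) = (l - 4)*(l - 3)*(l - 2)*(l^2 - 6*l + 5) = (l - 4)*(l - 3)*(l - 2)*(l - 1)*(l - 5)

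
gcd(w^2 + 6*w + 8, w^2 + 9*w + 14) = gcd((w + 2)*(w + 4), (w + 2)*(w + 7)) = w + 2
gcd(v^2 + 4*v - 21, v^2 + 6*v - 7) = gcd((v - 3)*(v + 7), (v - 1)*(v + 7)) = v + 7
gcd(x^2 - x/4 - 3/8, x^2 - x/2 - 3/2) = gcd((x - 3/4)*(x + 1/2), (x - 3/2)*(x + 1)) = 1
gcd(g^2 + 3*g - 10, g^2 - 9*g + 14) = g - 2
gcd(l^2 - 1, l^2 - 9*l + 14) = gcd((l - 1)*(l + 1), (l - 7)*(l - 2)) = 1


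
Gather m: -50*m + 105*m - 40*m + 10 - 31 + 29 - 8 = 15*m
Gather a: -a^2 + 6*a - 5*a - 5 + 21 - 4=-a^2 + a + 12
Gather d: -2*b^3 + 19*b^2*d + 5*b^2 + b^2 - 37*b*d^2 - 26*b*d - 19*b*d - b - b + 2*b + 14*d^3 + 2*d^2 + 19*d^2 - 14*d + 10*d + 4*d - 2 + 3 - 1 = -2*b^3 + 6*b^2 + 14*d^3 + d^2*(21 - 37*b) + d*(19*b^2 - 45*b)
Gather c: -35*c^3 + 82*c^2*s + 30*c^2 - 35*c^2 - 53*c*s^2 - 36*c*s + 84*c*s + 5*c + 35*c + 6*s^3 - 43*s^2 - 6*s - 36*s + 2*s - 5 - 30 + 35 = -35*c^3 + c^2*(82*s - 5) + c*(-53*s^2 + 48*s + 40) + 6*s^3 - 43*s^2 - 40*s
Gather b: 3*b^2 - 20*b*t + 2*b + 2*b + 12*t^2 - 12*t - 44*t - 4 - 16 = 3*b^2 + b*(4 - 20*t) + 12*t^2 - 56*t - 20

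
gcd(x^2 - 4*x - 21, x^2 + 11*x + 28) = 1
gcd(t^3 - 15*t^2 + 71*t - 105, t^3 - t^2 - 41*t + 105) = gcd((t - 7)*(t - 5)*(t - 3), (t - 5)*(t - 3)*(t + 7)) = t^2 - 8*t + 15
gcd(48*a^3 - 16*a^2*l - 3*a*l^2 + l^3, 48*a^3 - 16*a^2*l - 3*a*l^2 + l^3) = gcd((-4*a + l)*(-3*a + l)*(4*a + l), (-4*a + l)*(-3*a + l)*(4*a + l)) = 48*a^3 - 16*a^2*l - 3*a*l^2 + l^3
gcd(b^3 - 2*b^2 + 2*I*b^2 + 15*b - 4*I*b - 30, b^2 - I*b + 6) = b - 3*I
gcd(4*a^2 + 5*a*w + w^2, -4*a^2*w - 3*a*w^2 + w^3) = a + w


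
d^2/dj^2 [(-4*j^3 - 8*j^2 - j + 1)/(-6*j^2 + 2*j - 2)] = (25*j^3 - 111*j^2 + 12*j + 11)/(27*j^6 - 27*j^5 + 36*j^4 - 19*j^3 + 12*j^2 - 3*j + 1)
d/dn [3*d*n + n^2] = 3*d + 2*n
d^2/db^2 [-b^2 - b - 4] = -2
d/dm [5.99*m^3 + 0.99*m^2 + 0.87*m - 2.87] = 17.97*m^2 + 1.98*m + 0.87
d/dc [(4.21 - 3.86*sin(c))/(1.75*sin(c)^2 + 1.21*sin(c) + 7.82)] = (6.755*sin(c)^2 - 14.735*sin(c) - 35.2793)*cos(c)/(3.0625*sin(c)^4 + 4.235*sin(c)^3 + 28.8341*sin(c)^2 + 18.9244*sin(c) + 61.1524)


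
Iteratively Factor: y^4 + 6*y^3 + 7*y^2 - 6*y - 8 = (y + 4)*(y^3 + 2*y^2 - y - 2) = (y - 1)*(y + 4)*(y^2 + 3*y + 2) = (y - 1)*(y + 2)*(y + 4)*(y + 1)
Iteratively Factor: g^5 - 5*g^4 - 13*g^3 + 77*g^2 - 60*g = (g - 5)*(g^4 - 13*g^2 + 12*g) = (g - 5)*(g - 1)*(g^3 + g^2 - 12*g) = g*(g - 5)*(g - 1)*(g^2 + g - 12) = g*(g - 5)*(g - 1)*(g + 4)*(g - 3)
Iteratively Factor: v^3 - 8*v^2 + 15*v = (v - 5)*(v^2 - 3*v) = v*(v - 5)*(v - 3)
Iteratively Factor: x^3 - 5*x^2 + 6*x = (x)*(x^2 - 5*x + 6) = x*(x - 2)*(x - 3)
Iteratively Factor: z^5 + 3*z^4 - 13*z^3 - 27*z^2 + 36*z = (z + 3)*(z^4 - 13*z^2 + 12*z) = (z - 1)*(z + 3)*(z^3 + z^2 - 12*z) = (z - 1)*(z + 3)*(z + 4)*(z^2 - 3*z) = z*(z - 1)*(z + 3)*(z + 4)*(z - 3)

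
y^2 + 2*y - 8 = (y - 2)*(y + 4)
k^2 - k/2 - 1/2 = (k - 1)*(k + 1/2)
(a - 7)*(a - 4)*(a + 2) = a^3 - 9*a^2 + 6*a + 56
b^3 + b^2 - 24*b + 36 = (b - 3)*(b - 2)*(b + 6)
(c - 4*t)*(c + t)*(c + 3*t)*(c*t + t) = c^4*t + c^3*t - 13*c^2*t^3 - 12*c*t^4 - 13*c*t^3 - 12*t^4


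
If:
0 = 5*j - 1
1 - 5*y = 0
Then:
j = 1/5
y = 1/5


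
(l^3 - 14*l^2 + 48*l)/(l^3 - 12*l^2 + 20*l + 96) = l/(l + 2)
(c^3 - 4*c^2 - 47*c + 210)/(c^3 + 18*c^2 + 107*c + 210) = (c^2 - 11*c + 30)/(c^2 + 11*c + 30)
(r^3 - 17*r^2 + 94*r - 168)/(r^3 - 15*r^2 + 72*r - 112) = (r - 6)/(r - 4)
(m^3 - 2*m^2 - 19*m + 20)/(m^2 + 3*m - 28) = (m^3 - 2*m^2 - 19*m + 20)/(m^2 + 3*m - 28)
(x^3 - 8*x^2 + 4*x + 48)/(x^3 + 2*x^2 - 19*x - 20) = (x^2 - 4*x - 12)/(x^2 + 6*x + 5)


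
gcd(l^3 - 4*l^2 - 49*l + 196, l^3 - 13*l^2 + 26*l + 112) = l - 7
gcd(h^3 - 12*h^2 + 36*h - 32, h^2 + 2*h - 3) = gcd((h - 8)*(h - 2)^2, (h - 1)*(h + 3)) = 1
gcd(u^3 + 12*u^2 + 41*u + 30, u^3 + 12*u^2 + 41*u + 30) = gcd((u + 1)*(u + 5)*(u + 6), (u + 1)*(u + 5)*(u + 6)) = u^3 + 12*u^2 + 41*u + 30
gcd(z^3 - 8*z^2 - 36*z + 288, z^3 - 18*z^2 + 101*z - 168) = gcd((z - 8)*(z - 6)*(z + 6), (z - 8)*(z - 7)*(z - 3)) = z - 8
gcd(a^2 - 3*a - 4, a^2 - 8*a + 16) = a - 4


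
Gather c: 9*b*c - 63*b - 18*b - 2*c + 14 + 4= -81*b + c*(9*b - 2) + 18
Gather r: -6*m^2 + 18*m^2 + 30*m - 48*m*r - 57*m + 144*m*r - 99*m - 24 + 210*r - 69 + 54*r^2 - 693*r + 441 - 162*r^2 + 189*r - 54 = 12*m^2 - 126*m - 108*r^2 + r*(96*m - 294) + 294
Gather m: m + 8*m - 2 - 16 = 9*m - 18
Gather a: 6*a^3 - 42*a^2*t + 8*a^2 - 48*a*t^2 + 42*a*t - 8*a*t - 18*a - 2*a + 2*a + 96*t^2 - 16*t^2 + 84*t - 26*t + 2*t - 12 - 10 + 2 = 6*a^3 + a^2*(8 - 42*t) + a*(-48*t^2 + 34*t - 18) + 80*t^2 + 60*t - 20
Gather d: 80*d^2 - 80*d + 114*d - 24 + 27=80*d^2 + 34*d + 3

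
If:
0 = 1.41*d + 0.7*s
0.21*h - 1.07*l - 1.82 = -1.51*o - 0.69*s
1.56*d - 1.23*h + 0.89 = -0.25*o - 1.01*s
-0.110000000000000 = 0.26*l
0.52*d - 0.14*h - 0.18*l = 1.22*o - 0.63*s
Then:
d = -0.53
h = 0.99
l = -0.42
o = 0.28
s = 1.08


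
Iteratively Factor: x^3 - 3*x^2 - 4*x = (x)*(x^2 - 3*x - 4) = x*(x - 4)*(x + 1)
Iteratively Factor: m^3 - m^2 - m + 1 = (m - 1)*(m^2 - 1) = (m - 1)^2*(m + 1)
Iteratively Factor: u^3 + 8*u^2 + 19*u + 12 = (u + 4)*(u^2 + 4*u + 3) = (u + 3)*(u + 4)*(u + 1)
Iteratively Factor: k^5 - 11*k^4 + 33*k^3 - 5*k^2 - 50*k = (k)*(k^4 - 11*k^3 + 33*k^2 - 5*k - 50) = k*(k - 2)*(k^3 - 9*k^2 + 15*k + 25) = k*(k - 5)*(k - 2)*(k^2 - 4*k - 5) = k*(k - 5)^2*(k - 2)*(k + 1)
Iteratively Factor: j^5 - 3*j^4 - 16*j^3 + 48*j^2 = (j)*(j^4 - 3*j^3 - 16*j^2 + 48*j) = j^2*(j^3 - 3*j^2 - 16*j + 48) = j^2*(j - 3)*(j^2 - 16) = j^2*(j - 3)*(j + 4)*(j - 4)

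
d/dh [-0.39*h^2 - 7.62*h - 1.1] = -0.78*h - 7.62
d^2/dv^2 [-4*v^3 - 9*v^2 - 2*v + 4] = -24*v - 18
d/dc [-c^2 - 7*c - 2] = -2*c - 7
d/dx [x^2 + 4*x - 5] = 2*x + 4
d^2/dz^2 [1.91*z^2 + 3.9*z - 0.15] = 3.82000000000000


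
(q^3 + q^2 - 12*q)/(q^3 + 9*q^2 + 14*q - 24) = q*(q - 3)/(q^2 + 5*q - 6)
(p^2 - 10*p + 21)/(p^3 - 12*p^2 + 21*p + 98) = (p - 3)/(p^2 - 5*p - 14)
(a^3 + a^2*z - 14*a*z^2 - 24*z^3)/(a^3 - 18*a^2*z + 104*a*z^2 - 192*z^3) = (a^2 + 5*a*z + 6*z^2)/(a^2 - 14*a*z + 48*z^2)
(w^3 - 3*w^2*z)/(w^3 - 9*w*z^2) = w/(w + 3*z)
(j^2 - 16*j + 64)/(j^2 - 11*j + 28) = (j^2 - 16*j + 64)/(j^2 - 11*j + 28)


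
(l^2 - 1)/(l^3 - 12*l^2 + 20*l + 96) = (l^2 - 1)/(l^3 - 12*l^2 + 20*l + 96)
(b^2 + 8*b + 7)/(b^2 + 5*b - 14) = (b + 1)/(b - 2)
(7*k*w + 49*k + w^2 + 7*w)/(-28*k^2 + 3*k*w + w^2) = (w + 7)/(-4*k + w)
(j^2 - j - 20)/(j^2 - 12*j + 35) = (j + 4)/(j - 7)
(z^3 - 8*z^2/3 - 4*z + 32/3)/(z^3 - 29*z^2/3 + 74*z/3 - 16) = (z^2 - 4)/(z^2 - 7*z + 6)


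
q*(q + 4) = q^2 + 4*q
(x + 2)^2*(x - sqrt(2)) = x^3 - sqrt(2)*x^2 + 4*x^2 - 4*sqrt(2)*x + 4*x - 4*sqrt(2)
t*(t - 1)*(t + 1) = t^3 - t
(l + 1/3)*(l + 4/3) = l^2 + 5*l/3 + 4/9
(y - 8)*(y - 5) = y^2 - 13*y + 40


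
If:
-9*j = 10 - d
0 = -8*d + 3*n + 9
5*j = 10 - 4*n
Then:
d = 248/101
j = -254/303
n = 1075/303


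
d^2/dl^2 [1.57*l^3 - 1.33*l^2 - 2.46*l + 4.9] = 9.42*l - 2.66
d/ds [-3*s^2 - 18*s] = -6*s - 18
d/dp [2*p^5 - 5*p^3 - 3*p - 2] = 10*p^4 - 15*p^2 - 3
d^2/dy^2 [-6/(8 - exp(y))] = 6*(exp(y) + 8)*exp(y)/(exp(y) - 8)^3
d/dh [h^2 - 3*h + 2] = 2*h - 3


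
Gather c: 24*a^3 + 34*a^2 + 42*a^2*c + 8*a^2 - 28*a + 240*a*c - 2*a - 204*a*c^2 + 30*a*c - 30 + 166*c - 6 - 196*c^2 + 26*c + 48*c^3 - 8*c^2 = 24*a^3 + 42*a^2 - 30*a + 48*c^3 + c^2*(-204*a - 204) + c*(42*a^2 + 270*a + 192) - 36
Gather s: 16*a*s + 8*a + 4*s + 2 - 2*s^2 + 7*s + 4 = 8*a - 2*s^2 + s*(16*a + 11) + 6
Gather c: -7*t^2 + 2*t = -7*t^2 + 2*t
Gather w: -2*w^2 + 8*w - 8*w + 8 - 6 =2 - 2*w^2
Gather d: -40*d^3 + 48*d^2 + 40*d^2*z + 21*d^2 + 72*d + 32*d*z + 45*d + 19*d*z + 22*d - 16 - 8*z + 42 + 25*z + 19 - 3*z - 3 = -40*d^3 + d^2*(40*z + 69) + d*(51*z + 139) + 14*z + 42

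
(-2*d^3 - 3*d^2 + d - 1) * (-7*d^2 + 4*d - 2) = 14*d^5 + 13*d^4 - 15*d^3 + 17*d^2 - 6*d + 2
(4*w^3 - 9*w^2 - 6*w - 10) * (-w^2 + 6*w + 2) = -4*w^5 + 33*w^4 - 40*w^3 - 44*w^2 - 72*w - 20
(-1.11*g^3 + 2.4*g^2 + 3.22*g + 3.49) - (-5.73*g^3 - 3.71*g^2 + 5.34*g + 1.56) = 4.62*g^3 + 6.11*g^2 - 2.12*g + 1.93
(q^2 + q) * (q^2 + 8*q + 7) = q^4 + 9*q^3 + 15*q^2 + 7*q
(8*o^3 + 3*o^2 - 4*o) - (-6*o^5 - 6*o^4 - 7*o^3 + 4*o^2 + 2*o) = 6*o^5 + 6*o^4 + 15*o^3 - o^2 - 6*o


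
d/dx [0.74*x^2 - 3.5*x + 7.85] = 1.48*x - 3.5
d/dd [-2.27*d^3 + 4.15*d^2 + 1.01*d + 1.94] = -6.81*d^2 + 8.3*d + 1.01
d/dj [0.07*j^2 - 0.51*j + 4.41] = 0.14*j - 0.51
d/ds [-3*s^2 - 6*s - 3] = -6*s - 6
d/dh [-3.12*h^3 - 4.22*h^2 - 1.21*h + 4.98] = -9.36*h^2 - 8.44*h - 1.21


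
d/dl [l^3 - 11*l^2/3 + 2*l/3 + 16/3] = 3*l^2 - 22*l/3 + 2/3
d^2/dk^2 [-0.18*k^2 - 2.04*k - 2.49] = -0.360000000000000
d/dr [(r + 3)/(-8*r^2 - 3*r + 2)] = (-8*r^2 - 3*r + (r + 3)*(16*r + 3) + 2)/(8*r^2 + 3*r - 2)^2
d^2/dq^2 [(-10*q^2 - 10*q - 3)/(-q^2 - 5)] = 2*(10*q^3 - 141*q^2 - 150*q + 235)/(q^6 + 15*q^4 + 75*q^2 + 125)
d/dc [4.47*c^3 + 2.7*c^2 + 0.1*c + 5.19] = 13.41*c^2 + 5.4*c + 0.1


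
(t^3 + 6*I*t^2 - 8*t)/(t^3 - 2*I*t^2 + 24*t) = (t + 2*I)/(t - 6*I)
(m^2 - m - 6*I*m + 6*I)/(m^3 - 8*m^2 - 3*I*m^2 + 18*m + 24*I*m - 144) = (m - 1)/(m^2 + m*(-8 + 3*I) - 24*I)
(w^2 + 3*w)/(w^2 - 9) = w/(w - 3)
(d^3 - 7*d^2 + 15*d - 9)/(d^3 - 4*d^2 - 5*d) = (-d^3 + 7*d^2 - 15*d + 9)/(d*(-d^2 + 4*d + 5))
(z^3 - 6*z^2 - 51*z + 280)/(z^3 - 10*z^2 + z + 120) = (z + 7)/(z + 3)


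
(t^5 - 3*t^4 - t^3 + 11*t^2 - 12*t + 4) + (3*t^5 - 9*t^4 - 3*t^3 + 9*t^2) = 4*t^5 - 12*t^4 - 4*t^3 + 20*t^2 - 12*t + 4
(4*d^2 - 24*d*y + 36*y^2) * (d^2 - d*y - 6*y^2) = 4*d^4 - 28*d^3*y + 36*d^2*y^2 + 108*d*y^3 - 216*y^4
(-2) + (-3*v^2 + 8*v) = -3*v^2 + 8*v - 2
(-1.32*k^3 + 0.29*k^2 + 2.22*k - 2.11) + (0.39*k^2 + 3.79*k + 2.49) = -1.32*k^3 + 0.68*k^2 + 6.01*k + 0.38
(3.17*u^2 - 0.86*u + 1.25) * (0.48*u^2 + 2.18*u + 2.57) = 1.5216*u^4 + 6.4978*u^3 + 6.8721*u^2 + 0.5148*u + 3.2125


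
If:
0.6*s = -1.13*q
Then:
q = -0.530973451327434*s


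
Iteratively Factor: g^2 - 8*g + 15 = (g - 5)*(g - 3)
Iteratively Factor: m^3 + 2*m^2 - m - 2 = (m - 1)*(m^2 + 3*m + 2) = (m - 1)*(m + 1)*(m + 2)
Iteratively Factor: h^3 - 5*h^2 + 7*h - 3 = (h - 3)*(h^2 - 2*h + 1) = (h - 3)*(h - 1)*(h - 1)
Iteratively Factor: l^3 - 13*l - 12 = (l - 4)*(l^2 + 4*l + 3) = (l - 4)*(l + 3)*(l + 1)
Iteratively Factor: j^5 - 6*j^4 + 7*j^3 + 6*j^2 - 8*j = (j)*(j^4 - 6*j^3 + 7*j^2 + 6*j - 8) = j*(j - 2)*(j^3 - 4*j^2 - j + 4) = j*(j - 4)*(j - 2)*(j^2 - 1) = j*(j - 4)*(j - 2)*(j + 1)*(j - 1)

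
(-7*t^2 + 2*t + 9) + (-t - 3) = -7*t^2 + t + 6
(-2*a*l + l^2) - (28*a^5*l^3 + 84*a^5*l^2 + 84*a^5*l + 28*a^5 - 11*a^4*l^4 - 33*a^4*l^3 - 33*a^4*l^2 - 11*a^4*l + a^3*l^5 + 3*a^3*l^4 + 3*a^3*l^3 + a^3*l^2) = -28*a^5*l^3 - 84*a^5*l^2 - 84*a^5*l - 28*a^5 + 11*a^4*l^4 + 33*a^4*l^3 + 33*a^4*l^2 + 11*a^4*l - a^3*l^5 - 3*a^3*l^4 - 3*a^3*l^3 - a^3*l^2 - 2*a*l + l^2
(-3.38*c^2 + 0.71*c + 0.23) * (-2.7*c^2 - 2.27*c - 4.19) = 9.126*c^4 + 5.7556*c^3 + 11.9295*c^2 - 3.497*c - 0.9637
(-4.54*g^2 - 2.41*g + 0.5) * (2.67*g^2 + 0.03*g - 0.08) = -12.1218*g^4 - 6.5709*g^3 + 1.6259*g^2 + 0.2078*g - 0.04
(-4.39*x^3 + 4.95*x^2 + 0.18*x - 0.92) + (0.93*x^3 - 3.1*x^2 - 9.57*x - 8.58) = -3.46*x^3 + 1.85*x^2 - 9.39*x - 9.5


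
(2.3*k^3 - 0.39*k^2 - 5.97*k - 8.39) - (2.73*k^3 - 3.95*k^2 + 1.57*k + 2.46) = -0.43*k^3 + 3.56*k^2 - 7.54*k - 10.85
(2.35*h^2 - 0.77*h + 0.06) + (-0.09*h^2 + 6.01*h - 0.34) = 2.26*h^2 + 5.24*h - 0.28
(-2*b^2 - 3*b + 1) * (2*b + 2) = -4*b^3 - 10*b^2 - 4*b + 2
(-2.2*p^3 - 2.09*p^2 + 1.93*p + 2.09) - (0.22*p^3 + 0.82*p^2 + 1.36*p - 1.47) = -2.42*p^3 - 2.91*p^2 + 0.57*p + 3.56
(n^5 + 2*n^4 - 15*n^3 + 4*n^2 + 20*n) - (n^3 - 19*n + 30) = n^5 + 2*n^4 - 16*n^3 + 4*n^2 + 39*n - 30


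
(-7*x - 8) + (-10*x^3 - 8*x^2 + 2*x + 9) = -10*x^3 - 8*x^2 - 5*x + 1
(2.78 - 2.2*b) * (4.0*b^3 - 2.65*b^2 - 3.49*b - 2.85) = -8.8*b^4 + 16.95*b^3 + 0.311000000000002*b^2 - 3.4322*b - 7.923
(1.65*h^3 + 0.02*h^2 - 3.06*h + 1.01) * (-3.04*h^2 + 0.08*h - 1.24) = -5.016*h^5 + 0.0712*h^4 + 7.258*h^3 - 3.34*h^2 + 3.8752*h - 1.2524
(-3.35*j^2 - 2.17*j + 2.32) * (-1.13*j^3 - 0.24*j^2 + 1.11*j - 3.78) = 3.7855*j^5 + 3.2561*j^4 - 5.8193*j^3 + 9.6975*j^2 + 10.7778*j - 8.7696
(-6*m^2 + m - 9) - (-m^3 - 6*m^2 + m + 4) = m^3 - 13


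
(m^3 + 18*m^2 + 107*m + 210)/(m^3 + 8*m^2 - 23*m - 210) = (m + 5)/(m - 5)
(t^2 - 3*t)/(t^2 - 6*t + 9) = t/(t - 3)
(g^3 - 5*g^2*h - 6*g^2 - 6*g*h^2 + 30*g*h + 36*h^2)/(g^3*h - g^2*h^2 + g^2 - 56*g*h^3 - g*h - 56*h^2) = (-g^3 + 5*g^2*h + 6*g^2 + 6*g*h^2 - 30*g*h - 36*h^2)/(-g^3*h + g^2*h^2 - g^2 + 56*g*h^3 + g*h + 56*h^2)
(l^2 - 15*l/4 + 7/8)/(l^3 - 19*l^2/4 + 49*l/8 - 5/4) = (2*l - 7)/(2*l^2 - 9*l + 10)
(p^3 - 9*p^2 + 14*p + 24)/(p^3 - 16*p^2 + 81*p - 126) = (p^2 - 3*p - 4)/(p^2 - 10*p + 21)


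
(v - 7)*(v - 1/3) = v^2 - 22*v/3 + 7/3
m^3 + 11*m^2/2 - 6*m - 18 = (m - 2)*(m + 3/2)*(m + 6)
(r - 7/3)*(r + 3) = r^2 + 2*r/3 - 7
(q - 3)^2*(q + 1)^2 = q^4 - 4*q^3 - 2*q^2 + 12*q + 9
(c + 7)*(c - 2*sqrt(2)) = c^2 - 2*sqrt(2)*c + 7*c - 14*sqrt(2)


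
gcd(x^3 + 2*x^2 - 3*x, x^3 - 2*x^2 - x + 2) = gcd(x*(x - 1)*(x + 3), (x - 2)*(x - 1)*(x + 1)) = x - 1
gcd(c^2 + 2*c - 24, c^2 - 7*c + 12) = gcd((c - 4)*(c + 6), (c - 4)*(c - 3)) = c - 4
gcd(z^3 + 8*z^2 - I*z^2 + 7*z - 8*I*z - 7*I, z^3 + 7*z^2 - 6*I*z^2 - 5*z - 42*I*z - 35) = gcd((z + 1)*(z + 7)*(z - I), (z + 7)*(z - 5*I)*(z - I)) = z^2 + z*(7 - I) - 7*I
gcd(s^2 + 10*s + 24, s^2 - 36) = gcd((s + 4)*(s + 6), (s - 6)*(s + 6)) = s + 6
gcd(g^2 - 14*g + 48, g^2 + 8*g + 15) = 1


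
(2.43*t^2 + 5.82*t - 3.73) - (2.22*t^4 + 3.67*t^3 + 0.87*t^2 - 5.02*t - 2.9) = -2.22*t^4 - 3.67*t^3 + 1.56*t^2 + 10.84*t - 0.83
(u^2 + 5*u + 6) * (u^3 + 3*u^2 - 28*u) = u^5 + 8*u^4 - 7*u^3 - 122*u^2 - 168*u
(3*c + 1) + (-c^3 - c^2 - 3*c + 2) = -c^3 - c^2 + 3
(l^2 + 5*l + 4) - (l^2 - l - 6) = 6*l + 10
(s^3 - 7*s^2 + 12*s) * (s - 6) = s^4 - 13*s^3 + 54*s^2 - 72*s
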